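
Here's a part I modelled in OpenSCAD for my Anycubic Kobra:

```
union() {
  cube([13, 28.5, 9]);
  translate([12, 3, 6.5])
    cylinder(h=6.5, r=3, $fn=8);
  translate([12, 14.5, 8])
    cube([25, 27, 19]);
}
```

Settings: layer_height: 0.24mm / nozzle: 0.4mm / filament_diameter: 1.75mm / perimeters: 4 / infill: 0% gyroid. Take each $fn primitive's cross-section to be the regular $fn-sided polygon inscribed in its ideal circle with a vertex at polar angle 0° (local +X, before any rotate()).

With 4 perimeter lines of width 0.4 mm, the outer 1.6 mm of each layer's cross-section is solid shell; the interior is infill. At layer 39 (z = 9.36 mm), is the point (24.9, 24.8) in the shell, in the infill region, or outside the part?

infill

At z = 9.36 mm: the cube is absent (z outside [0, 9]); the r=3 cylinder at (12, 3) gives a regular 8-gon of circumradius 3 (constant along its height); the cube at (12, 14.5) is present — its section is the full 25×27 rectangle; Taking the union: the 2 present regions are separate (no shared area or edge), so areas and boundary lengths simply add and each stays a separate island — 2 connected regions. Overall, the cross-section has 2 separate islands. The nearest boundary edge runs (37.00, 14.50)→(12.00, 14.50); distance from the point to it = 10.30 mm. (Shell/infill is judged within the island containing the point — the largest one.) The point is inside the cross-section and 10.30 mm from the nearest boundary — more than the 1.6 mm shell width (4 × 0.4), so it's in the infill interior.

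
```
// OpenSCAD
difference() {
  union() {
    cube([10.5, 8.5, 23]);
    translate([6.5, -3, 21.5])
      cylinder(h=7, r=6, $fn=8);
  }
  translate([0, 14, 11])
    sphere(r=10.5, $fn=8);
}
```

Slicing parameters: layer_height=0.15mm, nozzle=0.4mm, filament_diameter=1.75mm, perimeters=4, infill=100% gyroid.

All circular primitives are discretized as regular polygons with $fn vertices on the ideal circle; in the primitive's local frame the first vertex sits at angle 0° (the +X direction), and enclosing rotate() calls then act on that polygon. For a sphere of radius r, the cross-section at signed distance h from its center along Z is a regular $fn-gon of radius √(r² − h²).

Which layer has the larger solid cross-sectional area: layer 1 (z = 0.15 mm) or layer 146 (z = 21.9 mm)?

Layer 1 (z = 0.15): the cube (footprint 10.5×8.5) is included at this height (area 89.25 mm²); the cylinder at (6.5, -3) is absent (z outside [21.5, 28.5]); Combining (union): only the 10.5×8.5 cube is present, so the union is just that shape — area = 89.25 mm²; the sphere at (0, 14) does not reach this height (|z−center|=10.850 > r=10.5); Taking the first minus the rest: none of the subtracted shapes is present at this height, so the result so far is unchanged — area = 89.25 mm². So its area = 89.25 mm². Layer 146 (z = 21.9): the cube is present — its section is the full 10.5×8.5 rectangle (area 89.25 mm²); the r=6 cylinder at (6.5, -3) gives a regular 8-gon of circumradius 6 (constant along its height) (area = (8/2)·6.000²·sin(360°/8) = 101.82 mm²); Taking the union: the regions partially overlap — summed areas 191.07 mm² minus the doubly-counted overlap 18.01 mm² gives 173.07 mm² — area = 173.07 mm²; the sphere at (0, 14) is absent (|z−center|=10.900 > r=10.5); Subtracting the remaining from the first: none of the subtracted shapes is present at this height, so that combined region is unchanged — area = 173.07 mm². So its area = 173.07 mm². Layer 146 is larger (173.07 vs 89.25 mm²).

layer 146 (z = 21.9 mm)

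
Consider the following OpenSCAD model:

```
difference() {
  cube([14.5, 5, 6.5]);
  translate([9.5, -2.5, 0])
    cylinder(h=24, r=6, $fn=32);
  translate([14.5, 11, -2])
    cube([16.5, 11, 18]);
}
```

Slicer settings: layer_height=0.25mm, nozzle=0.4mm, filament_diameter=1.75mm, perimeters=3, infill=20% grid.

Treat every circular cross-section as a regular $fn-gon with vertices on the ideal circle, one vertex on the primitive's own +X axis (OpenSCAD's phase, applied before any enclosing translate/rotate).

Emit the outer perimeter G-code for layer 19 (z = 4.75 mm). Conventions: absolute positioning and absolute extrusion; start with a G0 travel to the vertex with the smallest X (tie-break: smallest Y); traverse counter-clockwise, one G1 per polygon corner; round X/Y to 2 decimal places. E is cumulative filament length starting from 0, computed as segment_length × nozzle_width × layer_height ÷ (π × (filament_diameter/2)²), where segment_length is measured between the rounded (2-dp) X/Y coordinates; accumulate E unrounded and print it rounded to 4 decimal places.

G0 X0.00 Y0.00 Z4.75
G1 X4.07 Y0.00 E0.1692
G1 X4.51 Y0.83 E0.2083
G1 X5.26 Y1.74 E0.2573
G1 X6.17 Y2.49 E0.3063
G1 X7.20 Y3.04 E0.3549
G1 X8.33 Y3.38 E0.4039
G1 X9.50 Y3.50 E0.4528
G1 X10.67 Y3.38 E0.5017
G1 X11.80 Y3.04 E0.5508
G1 X12.83 Y2.49 E0.5993
G1 X13.74 Y1.74 E0.6484
G1 X14.49 Y0.83 E0.6974
G1 X14.50 Y0.81 E0.6983
G1 X14.50 Y5.00 E0.8725
G1 X0.00 Y5.00 E1.4754
G1 X0.00 Y0.00 E1.6832

At z = 4.75 mm: the cube is present — its section is the full 14.5×5 rectangle; the r=6 cylinder at (9.5, -2.5) gives a regular 32-gon of circumradius 6 (constant along its height); the cube at (14.5, 11) is present — its section is the full 16.5×11 rectangle; Taking the first minus the rest: starting from the 14.5×5 cube, the r=6 cylinder at (9.5, -2.5) partially overlaps it — only the 27.00 mm² overlap (of its 112.37 mm²) is removed, clipping the outline; the 16.5×11 cube at (14.5, 11) misses the remaining region (no effect) — 1 connected region. The outline is a single polygon with 16 vertices. Extrusion per mm of travel: 0.4 × 0.25 / (π × 0.875²) = 0.041575. Accumulating E over each segment gives final E = 1.6832.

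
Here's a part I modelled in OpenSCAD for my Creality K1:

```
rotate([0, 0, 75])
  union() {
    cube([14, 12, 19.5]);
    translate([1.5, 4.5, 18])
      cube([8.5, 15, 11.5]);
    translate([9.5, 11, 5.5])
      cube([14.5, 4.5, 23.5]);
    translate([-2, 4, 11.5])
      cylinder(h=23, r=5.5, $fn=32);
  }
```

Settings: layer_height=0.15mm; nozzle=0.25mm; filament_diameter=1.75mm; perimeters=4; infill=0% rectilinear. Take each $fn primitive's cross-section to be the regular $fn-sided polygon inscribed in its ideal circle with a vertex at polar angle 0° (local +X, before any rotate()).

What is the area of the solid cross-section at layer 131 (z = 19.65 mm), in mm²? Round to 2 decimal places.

280.10 mm²

At z = 19.65 mm: the cube is not intersected at this z (z outside [0, 19.5]); the cube at (1.5, 4.5) is present — its section is the full 8.5×15 rectangle (area 127.50 mm²); the cube at (9.5, 11) is present — its section is the full 14.5×4.5 rectangle (area 65.25 mm²); the r=5.5 cylinder at (-2, 4) gives a regular 32-gon of circumradius 5.5 (constant along its height) (area = (32/2)·5.500²·sin(360°/32) = 94.42 mm²); Combining (union): the regions partially overlap — summed areas 287.17 mm² minus the doubly-counted overlap 7.08 mm² gives 280.10 mm² — area = 280.10 mm²; (whole slice rotated 75° about Z — lengths, areas and connectivity unchanged). Overall, the cross-section is a single solid region. Net area = 280.10 mm².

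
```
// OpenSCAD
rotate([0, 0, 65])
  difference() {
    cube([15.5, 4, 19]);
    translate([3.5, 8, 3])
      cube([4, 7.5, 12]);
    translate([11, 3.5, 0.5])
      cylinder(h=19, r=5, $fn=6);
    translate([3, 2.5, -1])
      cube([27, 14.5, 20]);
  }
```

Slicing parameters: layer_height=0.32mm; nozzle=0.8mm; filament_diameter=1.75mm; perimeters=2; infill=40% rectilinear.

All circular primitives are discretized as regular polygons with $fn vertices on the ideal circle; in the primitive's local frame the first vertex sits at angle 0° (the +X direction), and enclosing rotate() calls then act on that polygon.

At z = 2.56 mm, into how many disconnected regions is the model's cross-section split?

2

At z = 2.56 mm: the cube (footprint 15.5×4) is included at this height; the cube at (3.5, 8) is not intersected at this z (z outside [3, 15]); the r=5 cylinder at (11, 3.5) contributes a regular 6-gon of circumradius 5; the cube at (3, 2.5) (footprint 27×14.5) is included at this height; Taking the first minus the rest: starting from the 15.5×4 cube, the r=5 cylinder at (11, 3.5) partially overlaps it — only the 32.39 mm² overlap (of its 64.95 mm²) is removed, clipping the outline; the 27×14.5 cube at (3, 2.5) partially overlaps it — only the 4.87 mm² overlap (of its 391.50 mm²) is removed, clipping the outline — 2 connected regions; (whole slice rotated 65° about Z — lengths, areas and connectivity unchanged). The result has 2 disconnected regions.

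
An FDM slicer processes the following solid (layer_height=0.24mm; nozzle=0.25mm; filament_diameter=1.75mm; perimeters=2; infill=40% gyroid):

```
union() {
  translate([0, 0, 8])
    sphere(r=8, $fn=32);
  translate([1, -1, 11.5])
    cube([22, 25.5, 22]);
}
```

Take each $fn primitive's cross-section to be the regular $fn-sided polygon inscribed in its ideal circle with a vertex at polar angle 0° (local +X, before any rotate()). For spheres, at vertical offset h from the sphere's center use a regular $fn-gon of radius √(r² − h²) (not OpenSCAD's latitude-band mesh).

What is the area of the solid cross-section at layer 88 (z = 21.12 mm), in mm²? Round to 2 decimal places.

At z = 21.12 mm: the sphere is absent (|z−center|=13.120 > r=8); the cube at (1, -1) (footprint 22×25.5) is included at this height (area 561.00 mm²); Combining (union): only the 22×25.5 cube at (1, -1) is present, so the union is just that shape — area = 561.00 mm². Overall, the cross-section is a single solid region. Net area = 561.00 mm².

561.00 mm²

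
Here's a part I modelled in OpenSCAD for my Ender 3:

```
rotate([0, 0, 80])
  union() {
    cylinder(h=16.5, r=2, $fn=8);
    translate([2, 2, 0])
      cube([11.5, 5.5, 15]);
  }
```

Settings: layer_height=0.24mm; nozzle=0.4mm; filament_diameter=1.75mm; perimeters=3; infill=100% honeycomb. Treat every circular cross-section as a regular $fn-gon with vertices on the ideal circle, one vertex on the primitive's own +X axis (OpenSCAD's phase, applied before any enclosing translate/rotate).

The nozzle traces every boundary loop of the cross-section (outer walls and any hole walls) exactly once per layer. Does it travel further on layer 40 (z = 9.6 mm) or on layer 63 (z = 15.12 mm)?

layer 40 (z = 9.6 mm)

Layer 40 (z = 9.6): the r=2 cylinder contributes a regular 8-gon of circumradius 2 (perimeter = 2·8·2.000·sin(180°/8) = 12.25 mm); the cube at (2, 2) (footprint 11.5×5.5) is included at this height (perimeter 34.00 mm); Combining (union): the 2 present regions are separate (no shared area or edge), so areas and boundary lengths simply add and each stays a separate island — boundary = 46.25 mm; (rotated 80° about Z; rotation is an isometry so areas/perimeters/island counts are preserved). So its perimeter = 46.25 mm. Layer 63 (z = 15.12): the r=2 cylinder contributes a regular 8-gon of circumradius 2 (perimeter = 2·8·2.000·sin(180°/8) = 12.25 mm); the cube at (2, 2) does not reach this height (z outside [0, 15]); Merging all regions: only the r=2 cylinder is present, so the union is just that shape — boundary = 12.25 mm; (rotated 80° about Z; rotation is an isometry so areas/perimeters/island counts are preserved). So its perimeter = 12.25 mm. Layer 40 is larger (46.25 vs 12.25 mm).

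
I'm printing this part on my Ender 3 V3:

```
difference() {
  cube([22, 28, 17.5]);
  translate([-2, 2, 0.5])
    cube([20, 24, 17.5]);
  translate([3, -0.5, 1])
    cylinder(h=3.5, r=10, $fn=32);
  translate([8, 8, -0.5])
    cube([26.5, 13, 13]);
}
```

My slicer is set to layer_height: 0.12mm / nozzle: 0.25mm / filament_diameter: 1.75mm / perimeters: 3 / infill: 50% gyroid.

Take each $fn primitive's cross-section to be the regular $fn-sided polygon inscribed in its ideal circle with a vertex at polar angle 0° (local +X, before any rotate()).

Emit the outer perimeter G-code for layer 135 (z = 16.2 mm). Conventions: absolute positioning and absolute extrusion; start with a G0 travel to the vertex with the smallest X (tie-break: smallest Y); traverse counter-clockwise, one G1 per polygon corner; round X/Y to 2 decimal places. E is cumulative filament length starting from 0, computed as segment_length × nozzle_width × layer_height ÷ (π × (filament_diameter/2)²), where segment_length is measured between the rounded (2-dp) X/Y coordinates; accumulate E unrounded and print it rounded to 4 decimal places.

At z = 16.2 mm: the cube is present — its section is the full 22×28 rectangle; the cube at (-2, 2) is present — its section is the full 20×24 rectangle; the cylinder at (3, -0.5) is not intersected at this z (z outside [1, 4.5]); the cube at (8, 8) is not intersected at this z (z outside [-0.5, 12.5]); After the difference (first − rest): starting from the 22×28 cube, the 20×24 cube at (-2, 2) partially overlaps it — only the 432.00 mm² overlap (of its 480.00 mm²) is removed, clipping the outline — 1 connected region. The outline is a single polygon with 8 vertices. Extrusion per mm of travel: 0.25 × 0.12 / (π × 0.875²) = 0.012473. Accumulating E over each segment gives final E = 1.6963.

G0 X0.00 Y0.00 Z16.20
G1 X22.00 Y0.00 E0.2744
G1 X22.00 Y28.00 E0.6236
G1 X0.00 Y28.00 E0.8980
G1 X0.00 Y26.00 E0.9230
G1 X18.00 Y26.00 E1.1475
G1 X18.00 Y2.00 E1.4468
G1 X0.00 Y2.00 E1.6713
G1 X0.00 Y0.00 E1.6963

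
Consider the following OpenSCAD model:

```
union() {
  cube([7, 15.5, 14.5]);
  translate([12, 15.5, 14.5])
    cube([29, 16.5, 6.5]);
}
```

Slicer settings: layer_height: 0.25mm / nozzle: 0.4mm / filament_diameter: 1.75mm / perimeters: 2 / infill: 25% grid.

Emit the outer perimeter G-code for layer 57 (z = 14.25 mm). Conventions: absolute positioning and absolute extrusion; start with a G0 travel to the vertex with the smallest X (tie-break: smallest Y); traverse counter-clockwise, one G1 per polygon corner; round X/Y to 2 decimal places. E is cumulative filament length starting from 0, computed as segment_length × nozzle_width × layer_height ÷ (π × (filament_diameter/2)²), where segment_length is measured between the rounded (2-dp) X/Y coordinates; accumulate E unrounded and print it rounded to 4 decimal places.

G0 X0.00 Y0.00 Z14.25
G1 X7.00 Y0.00 E0.2910
G1 X7.00 Y15.50 E0.9354
G1 X0.00 Y15.50 E1.2265
G1 X0.00 Y0.00 E1.8709

At z = 14.25 mm: the 7×15.5 cube contributes its full rectangle; the cube at (12, 15.5) is absent (z outside [14.5, 21]); Merging all regions: only the 7×15.5 cube is present, so the union is just that shape — 1 connected region. The outline is a single polygon with 4 vertices. Extrusion per mm of travel: 0.4 × 0.25 / (π × 0.875²) = 0.041575. Accumulating E over each segment gives final E = 1.8709.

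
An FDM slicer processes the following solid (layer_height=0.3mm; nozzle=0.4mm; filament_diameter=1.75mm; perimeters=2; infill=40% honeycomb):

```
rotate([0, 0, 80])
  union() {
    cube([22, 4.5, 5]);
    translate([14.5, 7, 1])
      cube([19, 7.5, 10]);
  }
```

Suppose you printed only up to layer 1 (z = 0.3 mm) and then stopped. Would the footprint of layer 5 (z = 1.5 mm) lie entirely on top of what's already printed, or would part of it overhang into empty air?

Compare the two slices. At z = 0.3: the cube (footprint 22×4.5) is included at this height (area 99.00 mm²); the cube at (14.5, 7) is not intersected at this z (z outside [1, 11]); Merging all regions: only the 22×4.5 cube is present, so the union is just that shape — area = 99.00 mm²; (whole slice rotated 80° about Z — lengths, areas and connectivity unchanged). At z = 1.5: the 22×4.5 cube contributes its full rectangle (area 99.00 mm²); the cube at (14.5, 7) (footprint 19×7.5) is included at this height (area 142.50 mm²); Merging all regions: the 2 present regions are separate (no shared area or edge), so areas and boundary lengths simply add and each stays a separate island — area = 241.50 mm²; (rotated 80° about Z; rotation is an isometry so areas/perimeters/island counts are preserved). Checking containment: at z = 1.5 the cross-section extends beyond the z = 0.3 cross-section by about 142.50 mm².

part overhangs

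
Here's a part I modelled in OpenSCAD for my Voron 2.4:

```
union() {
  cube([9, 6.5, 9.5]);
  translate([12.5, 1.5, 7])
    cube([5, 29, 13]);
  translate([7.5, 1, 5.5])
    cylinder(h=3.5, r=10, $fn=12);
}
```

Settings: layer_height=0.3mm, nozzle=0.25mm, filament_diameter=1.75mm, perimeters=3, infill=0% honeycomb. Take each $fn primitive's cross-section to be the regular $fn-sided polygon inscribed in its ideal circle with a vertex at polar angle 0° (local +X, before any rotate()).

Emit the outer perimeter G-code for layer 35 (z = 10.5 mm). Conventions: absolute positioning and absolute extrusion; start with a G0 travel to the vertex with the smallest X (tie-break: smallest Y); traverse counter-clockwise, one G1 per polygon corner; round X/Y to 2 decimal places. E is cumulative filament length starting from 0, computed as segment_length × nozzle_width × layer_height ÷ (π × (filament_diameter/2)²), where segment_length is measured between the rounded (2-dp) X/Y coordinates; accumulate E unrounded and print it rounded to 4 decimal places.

At z = 10.5 mm: the cube does not reach this height (z outside [0, 9.5]); the cube at (12.5, 1.5) is present — its section is the full 5×29 rectangle; the cylinder at (7.5, 1) is absent (z outside [5.5, 9]); Merging all regions: only the 5×29 cube at (12.5, 1.5) is present, so the union is just that shape — 1 connected region. The outline is a single polygon with 4 vertices. Extrusion per mm of travel: 0.25 × 0.3 / (π × 0.875²) = 0.031181. Accumulating E over each segment gives final E = 2.1203.

G0 X12.50 Y1.50 Z10.50
G1 X17.50 Y1.50 E0.1559
G1 X17.50 Y30.50 E1.0602
G1 X12.50 Y30.50 E1.2161
G1 X12.50 Y1.50 E2.1203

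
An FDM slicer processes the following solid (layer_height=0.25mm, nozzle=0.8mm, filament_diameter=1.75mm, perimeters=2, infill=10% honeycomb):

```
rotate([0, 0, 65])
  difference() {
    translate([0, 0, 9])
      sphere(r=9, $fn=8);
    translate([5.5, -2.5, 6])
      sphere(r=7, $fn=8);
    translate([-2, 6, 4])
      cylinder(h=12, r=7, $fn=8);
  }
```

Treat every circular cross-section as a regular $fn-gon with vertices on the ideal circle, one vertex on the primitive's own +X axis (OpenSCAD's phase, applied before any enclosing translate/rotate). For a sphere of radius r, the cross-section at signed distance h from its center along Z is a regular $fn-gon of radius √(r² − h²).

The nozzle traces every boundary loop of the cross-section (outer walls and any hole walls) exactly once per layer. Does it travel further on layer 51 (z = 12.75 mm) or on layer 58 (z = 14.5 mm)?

layer 51 (z = 12.75 mm)

Layer 51 (z = 12.75): the r=9 sphere contributes a regular 8-gon of circumradius √(9²−3.75²) = 8.182 (perimeter = 2·8·8.182·sin(180°/8) = 50.10 mm); the sphere at (5.5, -2.5): section is a regular 8-gon, circumradius = √(r²−h²) = √(7²−6.75²) = 1.854 (perimeter = 2·8·1.854·sin(180°/8) = 11.35 mm); the r=7 cylinder at (-2, 6) contributes a regular 8-gon of circumradius 7 (perimeter = 2·8·7.000·sin(180°/8) = 42.86 mm); After the difference (first − rest): starting from the r=9 sphere, the r=7 sphere at (5.5, -2.5) partially overlaps it — only the 9.41 mm² overlap (of its 9.72 mm²) is removed, clipping the outline; the r=7 cylinder at (-2, 6) partially overlaps it — only the 74.13 mm² overlap (of its 138.59 mm²) is removed, clipping the outline — boundary = 59.24 mm; (whole slice rotated 65° about Z — lengths, areas and connectivity unchanged). So its perimeter = 59.24 mm. Layer 58 (z = 14.5): the r=9 sphere contributes a regular 8-gon of circumradius √(9²−5.5²) = 7.124 (perimeter = 2·8·7.124·sin(180°/8) = 43.62 mm); the sphere at (5.5, -2.5) is absent (|z−center|=8.500 > r=7); the r=7 cylinder at (-2, 6) contributes a regular 8-gon of circumradius 7 (perimeter = 2·8·7.000·sin(180°/8) = 42.86 mm); Subtracting the remaining from the first: starting from the r=9 sphere, the r=7 cylinder at (-2, 6) partially overlaps it — only the 59.04 mm² overlap (of its 138.59 mm²) is removed, clipping the outline — boundary = 43.66 mm; (whole slice rotated 65° about Z — lengths, areas and connectivity unchanged). So its perimeter = 43.66 mm. Layer 51 is larger (59.24 vs 43.66 mm).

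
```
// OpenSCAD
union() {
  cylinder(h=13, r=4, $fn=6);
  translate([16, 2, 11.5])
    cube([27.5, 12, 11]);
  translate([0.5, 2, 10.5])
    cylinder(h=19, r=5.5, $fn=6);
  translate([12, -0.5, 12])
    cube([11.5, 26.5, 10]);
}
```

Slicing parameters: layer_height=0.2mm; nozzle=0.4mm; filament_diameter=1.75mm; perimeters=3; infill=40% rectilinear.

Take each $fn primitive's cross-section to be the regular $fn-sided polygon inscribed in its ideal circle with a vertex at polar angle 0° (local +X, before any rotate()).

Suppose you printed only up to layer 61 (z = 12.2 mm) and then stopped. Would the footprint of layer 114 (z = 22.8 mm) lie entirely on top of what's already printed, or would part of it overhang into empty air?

Compare the two slices. At z = 12.2: the cylinder: section is a regular 6-gon, circumradius r=4 (area = (6/2)·4.000²·sin(360°/6) = 41.57 mm²); the cube at (16, 2) is present — its section is the full 27.5×12 rectangle (area 330.00 mm²); the r=5.5 cylinder at (0.5, 2) contributes a regular 6-gon of circumradius 5.5 (area = (6/2)·5.500²·sin(360°/6) = 78.59 mm²); the 11.5×26.5 cube at (12, -0.5) contributes its full rectangle (area 304.75 mm²); Combining (union): the regions partially overlap — summed areas 754.91 mm² minus the doubly-counted overlap 128.04 mm² gives 626.87 mm² — area = 626.87 mm². At z = 22.8: the cylinder does not reach this height (z outside [0, 13]); the cube at (16, 2) does not reach this height (z outside [11.5, 22.5]); the cylinder at (0.5, 2): section is a regular 6-gon, circumradius r=5.5 (area = (6/2)·5.500²·sin(360°/6) = 78.59 mm²); the cube at (12, -0.5) is not intersected at this z (z outside [12, 22]); Taking the union: only the r=5.5 cylinder at (0.5, 2) is present, so the union is just that shape — area = 78.59 mm². Checking containment: the cross-section at z = 22.8 is a subset of the cross-section at z = 12.2.

entirely on top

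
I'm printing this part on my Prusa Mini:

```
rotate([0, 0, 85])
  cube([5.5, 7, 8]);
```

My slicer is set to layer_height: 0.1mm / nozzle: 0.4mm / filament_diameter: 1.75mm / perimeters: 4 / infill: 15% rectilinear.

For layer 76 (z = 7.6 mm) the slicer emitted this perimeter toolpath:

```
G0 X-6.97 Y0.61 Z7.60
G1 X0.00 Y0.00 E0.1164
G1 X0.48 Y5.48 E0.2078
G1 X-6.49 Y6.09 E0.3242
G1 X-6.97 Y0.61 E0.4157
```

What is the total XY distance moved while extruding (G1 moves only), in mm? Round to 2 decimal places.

Sum the Euclidean lengths of each G1 segment: total = 25.00 mm.

25.00 mm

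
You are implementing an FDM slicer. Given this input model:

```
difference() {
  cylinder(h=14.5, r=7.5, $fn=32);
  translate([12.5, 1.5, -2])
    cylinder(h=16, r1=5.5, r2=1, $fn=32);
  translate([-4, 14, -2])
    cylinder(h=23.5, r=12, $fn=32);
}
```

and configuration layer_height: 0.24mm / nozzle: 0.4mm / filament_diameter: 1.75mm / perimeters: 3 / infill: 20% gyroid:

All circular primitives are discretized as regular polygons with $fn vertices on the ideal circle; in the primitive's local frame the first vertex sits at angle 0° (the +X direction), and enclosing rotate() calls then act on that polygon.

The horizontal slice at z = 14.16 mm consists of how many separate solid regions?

1

At z = 14.16 mm: the r=7.5 cylinder contributes a regular 32-gon of circumradius 7.5; the cone at (12.5, 1.5) is absent (z outside [-2, 14]); the cylinder at (-4, 14): section is a regular 32-gon, circumradius r=12; After the difference (first − rest): starting from the r=7.5 cylinder, the r=12 cylinder at (-4, 14) partially overlaps it — only the 41.42 mm² overlap (of its 449.49 mm²) is removed, clipping the outline — 1 connected region. The result has 1 disconnected region.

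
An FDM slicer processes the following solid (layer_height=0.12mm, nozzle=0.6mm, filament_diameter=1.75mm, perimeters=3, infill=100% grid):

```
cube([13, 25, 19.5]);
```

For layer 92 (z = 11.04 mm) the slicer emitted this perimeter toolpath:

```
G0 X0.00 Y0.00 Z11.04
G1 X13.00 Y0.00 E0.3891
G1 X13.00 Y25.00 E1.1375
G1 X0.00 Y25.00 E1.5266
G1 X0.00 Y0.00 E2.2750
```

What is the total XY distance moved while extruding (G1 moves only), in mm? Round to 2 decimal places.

Sum the Euclidean lengths of each G1 segment: total = 76.00 mm.

76.00 mm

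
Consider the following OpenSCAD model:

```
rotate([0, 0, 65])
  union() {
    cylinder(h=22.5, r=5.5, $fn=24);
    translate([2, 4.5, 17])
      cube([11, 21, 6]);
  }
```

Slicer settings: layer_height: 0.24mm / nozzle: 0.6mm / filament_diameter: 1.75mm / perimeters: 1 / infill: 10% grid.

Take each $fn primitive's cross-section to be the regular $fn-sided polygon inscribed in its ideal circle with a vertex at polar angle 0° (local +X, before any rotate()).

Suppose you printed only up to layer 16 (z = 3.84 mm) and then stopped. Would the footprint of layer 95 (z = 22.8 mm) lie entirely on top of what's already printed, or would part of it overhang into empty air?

Compare the two slices. At z = 3.84: the cylinder: section is a regular 24-gon, circumradius r=5.5 (area = (24/2)·5.500²·sin(360°/24) = 93.95 mm²); the cube at (2, 4.5) is absent (z outside [17, 23]); Taking the union: only the r=5.5 cylinder is present, so the union is just that shape — area = 93.95 mm²; (whole slice rotated 65° about Z — lengths, areas and connectivity unchanged). At z = 22.8: the cylinder is not intersected at this z (z outside [0, 22.5]); the cube at (2, 4.5) (footprint 11×21) is included at this height (area 231.00 mm²); Taking the union: only the 11×21 cube at (2, 4.5) is present, so the union is just that shape — area = 231.00 mm²; (rotated 65° about Z; rotation is an isometry so areas/perimeters/island counts are preserved). Checking containment: at z = 22.8 the cross-section extends beyond the z = 3.84 cross-section by about 230.64 mm².

part overhangs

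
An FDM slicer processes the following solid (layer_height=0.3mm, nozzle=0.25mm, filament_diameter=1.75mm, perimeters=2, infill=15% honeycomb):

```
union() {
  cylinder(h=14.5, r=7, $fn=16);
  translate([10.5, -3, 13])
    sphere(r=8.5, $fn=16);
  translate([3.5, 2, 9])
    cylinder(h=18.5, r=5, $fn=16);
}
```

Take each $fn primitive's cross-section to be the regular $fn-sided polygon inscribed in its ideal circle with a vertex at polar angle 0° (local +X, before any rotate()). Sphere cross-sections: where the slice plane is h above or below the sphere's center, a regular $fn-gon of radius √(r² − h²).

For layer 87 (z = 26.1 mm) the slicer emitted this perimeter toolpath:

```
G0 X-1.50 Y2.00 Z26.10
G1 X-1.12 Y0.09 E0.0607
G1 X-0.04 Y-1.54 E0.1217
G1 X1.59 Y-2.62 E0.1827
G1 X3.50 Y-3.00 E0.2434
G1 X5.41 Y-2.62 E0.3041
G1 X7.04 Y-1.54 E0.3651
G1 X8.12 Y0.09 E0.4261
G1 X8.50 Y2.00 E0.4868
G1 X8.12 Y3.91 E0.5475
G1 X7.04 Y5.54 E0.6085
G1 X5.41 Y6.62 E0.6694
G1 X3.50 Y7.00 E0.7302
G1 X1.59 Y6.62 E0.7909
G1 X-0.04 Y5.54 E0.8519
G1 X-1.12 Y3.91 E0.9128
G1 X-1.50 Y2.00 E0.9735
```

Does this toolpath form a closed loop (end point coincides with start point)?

Start point (G0): (-1.50, 2.00). End point (last G1): the path returns to the start — closed.

yes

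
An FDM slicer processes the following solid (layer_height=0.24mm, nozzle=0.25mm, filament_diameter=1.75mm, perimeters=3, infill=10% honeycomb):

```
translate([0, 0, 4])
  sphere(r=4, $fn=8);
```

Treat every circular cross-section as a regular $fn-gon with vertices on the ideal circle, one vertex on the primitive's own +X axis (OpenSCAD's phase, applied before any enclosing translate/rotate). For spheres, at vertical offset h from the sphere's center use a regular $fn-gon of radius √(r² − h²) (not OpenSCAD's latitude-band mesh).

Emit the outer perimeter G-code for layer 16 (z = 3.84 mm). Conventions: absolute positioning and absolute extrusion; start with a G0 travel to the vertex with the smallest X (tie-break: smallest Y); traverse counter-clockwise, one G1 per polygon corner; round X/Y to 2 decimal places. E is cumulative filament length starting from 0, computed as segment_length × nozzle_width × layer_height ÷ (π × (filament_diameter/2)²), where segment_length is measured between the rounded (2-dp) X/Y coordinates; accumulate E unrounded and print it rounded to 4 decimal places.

At z = 3.84 mm: the sphere: section is a regular 8-gon, circumradius = √(r²−h²) = √(4²−0.16²) = 3.997. The outline is a single polygon with 8 vertices. Extrusion per mm of travel: 0.25 × 0.24 / (π × 0.875²) = 0.024945. Accumulating E over each segment gives final E = 0.6111.

G0 X-4.00 Y0.00 Z3.84
G1 X-2.83 Y-2.83 E0.0764
G1 X0.00 Y-4.00 E0.1528
G1 X2.83 Y-2.83 E0.2292
G1 X4.00 Y0.00 E0.3056
G1 X2.83 Y2.83 E0.3819
G1 X0.00 Y4.00 E0.4583
G1 X-2.83 Y2.83 E0.5347
G1 X-4.00 Y0.00 E0.6111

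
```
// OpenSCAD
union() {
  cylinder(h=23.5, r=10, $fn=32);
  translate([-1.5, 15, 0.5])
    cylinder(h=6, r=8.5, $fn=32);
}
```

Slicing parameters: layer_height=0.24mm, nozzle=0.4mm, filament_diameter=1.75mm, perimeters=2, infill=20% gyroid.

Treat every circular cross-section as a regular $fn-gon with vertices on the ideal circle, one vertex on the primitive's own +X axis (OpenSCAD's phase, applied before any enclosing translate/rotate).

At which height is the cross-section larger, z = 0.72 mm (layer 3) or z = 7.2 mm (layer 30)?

Layer 3 (z = 0.72): the r=10 cylinder contributes a regular 32-gon of circumradius 10 (area = (32/2)·10.000²·sin(360°/32) = 312.14 mm²); the cylinder at (-1.5, 15): section is a regular 32-gon, circumradius r=8.5 (area = (32/2)·8.500²·sin(360°/32) = 225.52 mm²); Combining (union): the regions partially overlap — summed areas 537.67 mm² minus the doubly-counted overlap 24.21 mm² gives 513.46 mm² — area = 513.46 mm². So its area = 513.46 mm². Layer 30 (z = 7.2): the r=10 cylinder contributes a regular 32-gon of circumradius 10 (area = (32/2)·10.000²·sin(360°/32) = 312.14 mm²); the cylinder at (-1.5, 15) is not intersected at this z (z outside [0.5, 6.5]); Merging all regions: only the r=10 cylinder is present, so the union is just that shape — area = 312.14 mm². So its area = 312.14 mm². Layer 3 is larger (513.46 vs 312.14 mm²).

layer 3 (z = 0.72 mm)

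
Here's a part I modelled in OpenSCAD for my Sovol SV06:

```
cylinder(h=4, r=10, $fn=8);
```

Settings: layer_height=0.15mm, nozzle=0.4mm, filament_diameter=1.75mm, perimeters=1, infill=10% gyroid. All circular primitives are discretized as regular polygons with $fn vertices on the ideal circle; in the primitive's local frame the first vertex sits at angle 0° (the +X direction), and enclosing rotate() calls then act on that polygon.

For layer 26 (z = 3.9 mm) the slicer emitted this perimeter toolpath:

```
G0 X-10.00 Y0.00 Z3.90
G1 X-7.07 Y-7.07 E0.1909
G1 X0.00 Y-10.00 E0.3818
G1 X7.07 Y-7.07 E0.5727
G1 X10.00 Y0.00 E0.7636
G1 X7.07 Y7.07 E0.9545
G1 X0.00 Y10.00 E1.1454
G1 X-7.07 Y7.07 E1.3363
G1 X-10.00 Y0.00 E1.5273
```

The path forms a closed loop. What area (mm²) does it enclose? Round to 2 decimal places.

282.80 mm²

Apply the shoelace formula to the sequence of (X, Y) vertices; enclosed area = 282.80 mm².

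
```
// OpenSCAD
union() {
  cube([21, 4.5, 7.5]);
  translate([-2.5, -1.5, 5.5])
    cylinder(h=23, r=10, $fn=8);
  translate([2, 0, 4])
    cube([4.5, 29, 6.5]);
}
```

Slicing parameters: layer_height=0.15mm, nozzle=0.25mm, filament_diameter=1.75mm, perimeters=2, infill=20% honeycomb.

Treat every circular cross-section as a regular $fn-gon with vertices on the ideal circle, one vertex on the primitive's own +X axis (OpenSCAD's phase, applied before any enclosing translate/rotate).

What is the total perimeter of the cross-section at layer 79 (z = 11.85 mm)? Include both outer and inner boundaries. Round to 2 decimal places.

At z = 11.85 mm: the cube is not intersected at this z (z outside [0, 7.5]); the cylinder at (-2.5, -1.5): section is a regular 8-gon, circumradius r=10 (perimeter = 2·8·10.000·sin(180°/8) = 61.23 mm); the cube at (2, 0) is not intersected at this z (z outside [4, 10.5]); Taking the union: only the r=10 cylinder at (-2.5, -1.5) is present, so the union is just that shape — boundary = 61.23 mm. Overall, the cross-section is a single solid region. Total boundary length (outer) = 61.23 mm.

61.23 mm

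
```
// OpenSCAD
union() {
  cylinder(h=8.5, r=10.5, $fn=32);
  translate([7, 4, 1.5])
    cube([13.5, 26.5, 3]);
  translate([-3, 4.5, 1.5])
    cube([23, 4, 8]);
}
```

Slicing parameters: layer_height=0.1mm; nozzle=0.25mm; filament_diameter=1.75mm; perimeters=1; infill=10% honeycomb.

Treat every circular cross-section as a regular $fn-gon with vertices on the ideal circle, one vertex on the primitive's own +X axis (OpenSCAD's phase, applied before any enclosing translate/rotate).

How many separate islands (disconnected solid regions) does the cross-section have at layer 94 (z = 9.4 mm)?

At z = 9.4 mm: the cylinder is not intersected at this z (z outside [0, 8.5]); the cube at (7, 4) does not reach this height (z outside [1.5, 4.5]); the cube at (-3, 4.5) (footprint 23×4) is included at this height; Merging all regions: only the 23×4 cube at (-3, 4.5) is present, so the union is just that shape — 1 connected region. Overall, the cross-section is a single solid region. Island count = 1.

1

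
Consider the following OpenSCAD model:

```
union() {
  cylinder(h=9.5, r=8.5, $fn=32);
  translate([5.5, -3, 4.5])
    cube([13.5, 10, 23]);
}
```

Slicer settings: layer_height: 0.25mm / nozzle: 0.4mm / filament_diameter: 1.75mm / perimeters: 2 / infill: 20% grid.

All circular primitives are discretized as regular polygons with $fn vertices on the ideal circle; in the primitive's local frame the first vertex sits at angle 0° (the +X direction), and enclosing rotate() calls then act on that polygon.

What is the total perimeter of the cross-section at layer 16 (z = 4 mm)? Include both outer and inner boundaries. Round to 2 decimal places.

At z = 4 mm: the r=8.5 cylinder gives a regular 32-gon of circumradius 8.5 (constant along its height) (perimeter = 2·32·8.500·sin(180°/32) = 53.32 mm); the cube at (5.5, -3) is not intersected at this z (z outside [4.5, 27.5]); Merging all regions: only the r=8.5 cylinder is present, so the union is just that shape — boundary = 53.32 mm. Overall, the cross-section is a single solid region. Total boundary length (outer) = 53.32 mm.

53.32 mm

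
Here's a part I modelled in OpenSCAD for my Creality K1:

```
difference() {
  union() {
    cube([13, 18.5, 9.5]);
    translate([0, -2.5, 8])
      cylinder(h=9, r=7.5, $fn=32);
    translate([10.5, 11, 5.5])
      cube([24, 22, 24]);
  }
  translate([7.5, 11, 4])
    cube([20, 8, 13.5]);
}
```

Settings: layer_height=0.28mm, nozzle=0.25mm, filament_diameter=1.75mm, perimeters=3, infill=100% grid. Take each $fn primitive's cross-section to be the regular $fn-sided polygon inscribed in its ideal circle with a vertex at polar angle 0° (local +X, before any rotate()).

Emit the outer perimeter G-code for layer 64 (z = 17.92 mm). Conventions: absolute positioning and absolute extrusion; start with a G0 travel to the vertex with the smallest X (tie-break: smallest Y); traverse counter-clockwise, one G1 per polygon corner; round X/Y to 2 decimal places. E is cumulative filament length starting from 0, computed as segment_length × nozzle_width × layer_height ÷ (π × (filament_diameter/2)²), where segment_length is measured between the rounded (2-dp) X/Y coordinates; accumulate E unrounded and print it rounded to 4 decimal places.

At z = 17.92 mm: the cube is absent (z outside [0, 9.5]); the cylinder at (0, -2.5) does not reach this height (z outside [8, 17]); the cube at (10.5, 11) (footprint 24×22) is included at this height; Merging all regions: only the 24×22 cube at (10.5, 11) is present, so the union is just that shape — 1 connected region; the cube at (7.5, 11) is not intersected at this z (z outside [4, 17.5]); After the difference (first − rest): none of the subtracted shapes is present at this height, so the result so far is unchanged — 1 connected region. The outline is a single polygon with 4 vertices. Extrusion per mm of travel: 0.25 × 0.28 / (π × 0.875²) = 0.029103. Accumulating E over each segment gives final E = 2.6774.

G0 X10.50 Y11.00 Z17.92
G1 X34.50 Y11.00 E0.6985
G1 X34.50 Y33.00 E1.3387
G1 X10.50 Y33.00 E2.0372
G1 X10.50 Y11.00 E2.6774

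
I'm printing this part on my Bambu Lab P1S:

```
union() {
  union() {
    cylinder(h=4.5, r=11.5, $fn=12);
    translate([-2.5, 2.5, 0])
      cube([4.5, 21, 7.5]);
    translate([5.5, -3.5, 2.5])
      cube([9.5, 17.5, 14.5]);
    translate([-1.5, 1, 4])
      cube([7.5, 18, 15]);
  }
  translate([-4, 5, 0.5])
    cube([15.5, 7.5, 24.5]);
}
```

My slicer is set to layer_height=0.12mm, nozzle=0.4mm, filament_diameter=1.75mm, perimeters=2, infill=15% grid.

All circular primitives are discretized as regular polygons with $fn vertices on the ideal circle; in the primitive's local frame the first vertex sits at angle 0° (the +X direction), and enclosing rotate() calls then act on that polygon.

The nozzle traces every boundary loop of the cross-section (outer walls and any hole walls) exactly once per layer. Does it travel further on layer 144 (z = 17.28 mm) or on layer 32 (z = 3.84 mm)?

layer 32 (z = 3.84 mm)

Layer 144 (z = 17.28): the cylinder is not intersected at this z (z outside [0, 4.5]); the cube at (-2.5, 2.5) is not intersected at this z (z outside [0, 7.5]); the cube at (5.5, -3.5) is absent (z outside [2.5, 17]); the cube at (-1.5, 1) (footprint 7.5×18) is included at this height (perimeter 51.00 mm); Taking the union: only the 7.5×18 cube at (-1.5, 1) is present, so the union is just that shape — boundary = 51.00 mm; the cube at (-4, 5) is present — its section is the full 15.5×7.5 rectangle (perimeter 46.00 mm); Taking the union: the regions partially overlap (shared area 56.25 mm²), so the edge portions inside another operand are dropped and the merged outline is re-measured after clipping — boundary = 67.00 mm. So its perimeter = 67.00 mm. Layer 32 (z = 3.84): the cylinder: section is a regular 12-gon, circumradius r=11.5 (perimeter = 2·12·11.500·sin(180°/12) = 71.43 mm); the cube at (-2.5, 2.5) (footprint 4.5×21) is included at this height (perimeter 51.00 mm); the cube at (5.5, -3.5) is present — its section is the full 9.5×17.5 rectangle (perimeter 54.00 mm); the cube at (-1.5, 1) is not intersected at this z (z outside [4, 19]); Merging all regions: the regions partially overlap (shared area 98.48 mm²), so the edge portions inside another operand are dropped and the merged outline is re-measured after clipping — boundary = 116.10 mm; the cube at (-4, 5) is present — its section is the full 15.5×7.5 rectangle (perimeter 46.00 mm); Combining (union): the regions partially overlap (shared area 106.43 mm²), so the edge portions inside another operand are dropped and the merged outline is re-measured after clipping — boundary = 112.32 mm. So its perimeter = 112.32 mm. Layer 32 is larger (112.32 vs 67.00 mm).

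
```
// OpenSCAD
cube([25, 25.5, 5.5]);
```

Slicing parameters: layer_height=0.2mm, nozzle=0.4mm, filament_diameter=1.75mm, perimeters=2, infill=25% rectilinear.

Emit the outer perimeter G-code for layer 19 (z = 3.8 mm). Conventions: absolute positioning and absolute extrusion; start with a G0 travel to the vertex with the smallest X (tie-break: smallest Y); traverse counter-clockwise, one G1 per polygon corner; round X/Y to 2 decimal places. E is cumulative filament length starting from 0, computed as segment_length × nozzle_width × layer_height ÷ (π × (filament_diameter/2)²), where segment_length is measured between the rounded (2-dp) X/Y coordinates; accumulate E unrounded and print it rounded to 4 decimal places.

G0 X0.00 Y0.00 Z3.80
G1 X25.00 Y0.00 E0.8315
G1 X25.00 Y25.50 E1.6796
G1 X0.00 Y25.50 E2.5111
G1 X0.00 Y0.00 E3.3593

At z = 3.8 mm: the 25×25.5 cube contributes its full rectangle. The outline is a single polygon with 4 vertices. Extrusion per mm of travel: 0.4 × 0.2 / (π × 0.875²) = 0.033260. Accumulating E over each segment gives final E = 3.3593.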